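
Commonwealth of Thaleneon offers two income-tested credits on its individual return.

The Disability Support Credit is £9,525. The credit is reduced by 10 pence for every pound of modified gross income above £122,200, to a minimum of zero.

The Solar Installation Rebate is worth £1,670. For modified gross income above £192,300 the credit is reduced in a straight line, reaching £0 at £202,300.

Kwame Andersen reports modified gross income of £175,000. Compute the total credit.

Disability Support Credit: 10% of the £52,800 excess over £122,200 is £5,280; credit = £9,525 − £5,280 = £4,245.
Solar Installation Rebate: £175,000 is at or below the £192,300 threshold, so the full £1,670 applies.
Total: £4,245 + £1,670 = £5,915.

£5,915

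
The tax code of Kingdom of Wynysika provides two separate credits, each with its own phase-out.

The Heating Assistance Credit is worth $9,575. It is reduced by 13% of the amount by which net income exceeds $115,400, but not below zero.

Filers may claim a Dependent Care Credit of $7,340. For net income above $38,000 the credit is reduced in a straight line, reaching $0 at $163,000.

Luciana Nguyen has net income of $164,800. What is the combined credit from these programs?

$3,153

Heating Assistance Credit: 13% of the $49,400 excess over $115,400 is $6,422; credit = $9,575 − $6,422 = $3,153.
Dependent Care Credit: $164,800 is at or above $163,000, so the credit is $0.
Total: $3,153 + $0 = $3,153.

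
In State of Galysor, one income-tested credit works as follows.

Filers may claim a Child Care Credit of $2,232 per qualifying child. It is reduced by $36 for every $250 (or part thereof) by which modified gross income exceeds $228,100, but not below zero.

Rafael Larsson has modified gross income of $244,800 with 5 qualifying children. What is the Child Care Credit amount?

$8,748

Child Care Credit: base = 5 × $2,232 = $11,160. income exceeds $228,100 by $16,700, which is 67 full-or-partial $250 increments; reduction = 67 × $36 = $2,412, leaving $8,748.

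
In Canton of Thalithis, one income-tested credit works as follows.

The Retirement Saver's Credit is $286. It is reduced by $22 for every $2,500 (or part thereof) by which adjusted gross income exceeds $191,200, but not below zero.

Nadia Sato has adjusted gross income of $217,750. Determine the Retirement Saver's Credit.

Retirement Saver's Credit: income exceeds $191,200 by $26,550, which is 11 full-or-partial $2,500 increments; reduction = 11 × $22 = $242, leaving $44.

$44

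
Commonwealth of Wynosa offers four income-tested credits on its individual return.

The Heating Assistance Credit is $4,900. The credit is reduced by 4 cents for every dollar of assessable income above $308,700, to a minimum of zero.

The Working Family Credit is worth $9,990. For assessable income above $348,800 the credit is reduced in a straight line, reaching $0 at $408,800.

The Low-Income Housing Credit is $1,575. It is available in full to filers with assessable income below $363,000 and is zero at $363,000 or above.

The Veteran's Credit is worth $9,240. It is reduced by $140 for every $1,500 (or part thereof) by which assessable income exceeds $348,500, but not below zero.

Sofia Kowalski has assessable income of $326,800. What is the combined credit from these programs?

$24,981

Heating Assistance Credit: 4% of the $18,100 excess over $308,700 is $724; credit = $4,900 − $724 = $4,176.
Working Family Credit: $326,800 is at or below the $348,800 threshold, so the full $9,990 applies.
Low-Income Housing Credit: $326,800 is below the $363,000 cutoff, so the full $1,575 applies.
Veteran's Credit: $326,800 is at or below the $348,500 threshold, so the full $9,240 applies.
Total: $4,176 + $9,990 + $1,575 + $9,240 = $24,981.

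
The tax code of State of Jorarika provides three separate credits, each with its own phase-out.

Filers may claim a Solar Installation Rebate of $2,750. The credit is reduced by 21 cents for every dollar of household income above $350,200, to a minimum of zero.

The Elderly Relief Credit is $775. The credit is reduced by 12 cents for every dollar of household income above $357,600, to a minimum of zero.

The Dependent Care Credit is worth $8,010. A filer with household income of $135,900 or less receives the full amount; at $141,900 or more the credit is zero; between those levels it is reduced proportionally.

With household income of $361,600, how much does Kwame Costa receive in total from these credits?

$651

Solar Installation Rebate: 21% of the $11,400 excess over $350,200 is $2,394; credit = $2,750 − $2,394 = $356.
Elderly Relief Credit: 12% of the $4,000 excess over $357,600 is $480; credit = $775 − $480 = $295.
Dependent Care Credit: $361,600 is at or above $141,900, so the credit is $0.
Total: $356 + $295 + $0 = $651.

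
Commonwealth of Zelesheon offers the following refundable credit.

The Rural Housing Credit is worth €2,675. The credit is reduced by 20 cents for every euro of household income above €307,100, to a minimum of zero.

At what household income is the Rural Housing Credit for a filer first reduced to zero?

The credit falls by 20% of each euro above €307,100, so it reaches zero when the excess is €2,675 / 20% = €13,375: income = €307,100 + €13,375 = €320,475.

€320,475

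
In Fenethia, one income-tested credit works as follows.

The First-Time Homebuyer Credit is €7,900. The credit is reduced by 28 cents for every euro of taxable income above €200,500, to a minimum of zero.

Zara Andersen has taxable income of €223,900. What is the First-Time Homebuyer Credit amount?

First-Time Homebuyer Credit: 28% of the €23,400 excess over €200,500 is €6,552; credit = €7,900 − €6,552 = €1,348.

€1,348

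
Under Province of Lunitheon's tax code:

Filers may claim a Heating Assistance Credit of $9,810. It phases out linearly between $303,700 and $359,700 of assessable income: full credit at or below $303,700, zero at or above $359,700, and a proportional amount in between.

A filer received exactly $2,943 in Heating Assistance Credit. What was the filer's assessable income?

$2,943 is 2,943/9,810 of the full $9,810, so 6,867/9,810 of the $56,000 range has been used: income = $303,700 + $56,000 × 6,867/9,810 = $342,900.

$342,900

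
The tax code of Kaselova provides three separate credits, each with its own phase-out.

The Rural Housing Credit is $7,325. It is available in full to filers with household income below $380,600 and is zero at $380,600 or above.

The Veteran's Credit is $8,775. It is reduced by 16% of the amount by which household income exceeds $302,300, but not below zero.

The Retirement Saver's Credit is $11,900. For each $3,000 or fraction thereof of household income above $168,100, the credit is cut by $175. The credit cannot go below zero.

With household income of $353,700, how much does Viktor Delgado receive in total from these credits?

Rural Housing Credit: $353,700 is below the $380,600 cutoff, so the full $7,325 applies.
Veteran's Credit: 16% of the $51,400 excess over $302,300 is $8,224; credit = $8,775 − $8,224 = $551.
Retirement Saver's Credit: income exceeds $168,100 by $185,600, which is 62 full-or-partial $3,000 increments; reduction = 62 × $175 = $10,850, leaving $1,050.
Total: $7,325 + $551 + $1,050 = $8,926.

$8,926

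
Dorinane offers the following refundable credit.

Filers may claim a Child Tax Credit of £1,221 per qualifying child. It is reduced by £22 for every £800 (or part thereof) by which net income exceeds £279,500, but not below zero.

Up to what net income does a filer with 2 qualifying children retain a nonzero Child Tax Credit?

Full credit = 2 × £1,221 = £2,442.
After 110 increments the reduction is 110 × £22 = £2,420, leaving £22; one more increment wipes it out. Increment 110 ends at excess 110 × £800 = £88,000, so the highest qualifying income is £279,500 + £88,000 = £367,500.

£367,500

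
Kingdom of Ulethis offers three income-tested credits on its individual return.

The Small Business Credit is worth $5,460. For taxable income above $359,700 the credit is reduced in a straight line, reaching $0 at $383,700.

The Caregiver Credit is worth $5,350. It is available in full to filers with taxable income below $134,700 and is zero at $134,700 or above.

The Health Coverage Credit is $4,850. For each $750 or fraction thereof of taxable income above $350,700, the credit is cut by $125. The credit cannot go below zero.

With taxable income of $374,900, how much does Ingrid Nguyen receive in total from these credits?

$2,727

Small Business Credit: $374,900 is $15,200 into a $24,000 phase-out range, leaving 8,800/24,000 of the credit: $5,460 × 8,800/24,000 = $2,002.
Caregiver Credit: $374,900 meets or exceeds the $134,700 cutoff, so the credit is $0.
Health Coverage Credit: income exceeds $350,700 by $24,200, which is 33 full-or-partial $750 increments; reduction = 33 × $125 = $4,125, leaving $725.
Total: $2,002 + $0 + $725 = $2,727.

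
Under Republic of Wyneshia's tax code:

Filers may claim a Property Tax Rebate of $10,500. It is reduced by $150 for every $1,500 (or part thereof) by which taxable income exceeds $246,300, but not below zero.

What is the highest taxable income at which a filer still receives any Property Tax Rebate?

$349,800

After 69 increments the reduction is 69 × $150 = $10,350, leaving $150; one more increment wipes it out. Increment 69 ends at excess 69 × $1,500 = $103,500, so the highest qualifying income is $246,300 + $103,500 = $349,800.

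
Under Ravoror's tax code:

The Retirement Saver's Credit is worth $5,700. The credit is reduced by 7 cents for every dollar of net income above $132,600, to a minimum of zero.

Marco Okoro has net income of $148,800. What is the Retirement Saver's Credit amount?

$4,566

Retirement Saver's Credit: 7% of the $16,200 excess over $132,600 is $1,134; credit = $5,700 − $1,134 = $4,566.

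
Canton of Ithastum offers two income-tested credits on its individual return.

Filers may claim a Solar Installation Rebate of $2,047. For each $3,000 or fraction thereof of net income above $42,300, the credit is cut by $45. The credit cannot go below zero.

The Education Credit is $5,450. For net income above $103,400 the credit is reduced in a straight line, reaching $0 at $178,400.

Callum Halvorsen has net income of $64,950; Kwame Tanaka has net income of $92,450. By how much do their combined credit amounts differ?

Callum ($64,950): Solar Installation Rebate: income exceeds $42,300 by $22,650, which is 8 full-or-partial $3,000 increments; reduction = 8 × $45 = $360, leaving $1,687. Education Credit: $64,950 is at or below the $103,400 threshold, so the full $5,450 applies. total $1,687 + $5,450 = $7,137
Kwame ($92,450): Solar Installation Rebate: income exceeds $42,300 by $50,150, which is 17 full-or-partial $3,000 increments; reduction = 17 × $45 = $765, leaving $1,282. Education Credit: $92,450 is at or below the $103,400 threshold, so the full $5,450 applies. total $1,282 + $5,450 = $6,732
Difference: |$7,137 − $6,732| = $405.

$405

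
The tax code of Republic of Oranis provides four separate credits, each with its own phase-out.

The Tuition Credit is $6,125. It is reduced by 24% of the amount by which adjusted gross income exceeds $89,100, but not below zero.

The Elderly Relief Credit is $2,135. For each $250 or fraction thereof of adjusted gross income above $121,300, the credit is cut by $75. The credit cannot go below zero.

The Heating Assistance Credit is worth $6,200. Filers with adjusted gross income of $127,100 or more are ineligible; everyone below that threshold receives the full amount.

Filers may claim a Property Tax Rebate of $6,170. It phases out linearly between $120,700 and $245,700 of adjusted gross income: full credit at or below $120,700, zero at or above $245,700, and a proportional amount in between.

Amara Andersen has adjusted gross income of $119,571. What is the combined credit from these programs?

$14,505

Tuition Credit: 24% of the $30,471 excess over $89,100 is $7,313.04 ≥ base, so the credit is $0.
Elderly Relief Credit: $119,571 is at or below the $121,300 threshold, so the full $2,135 applies.
Heating Assistance Credit: $119,571 is below the $127,100 cutoff, so the full $6,200 applies.
Property Tax Rebate: $119,571 is at or below the $120,700 threshold, so the full $6,170 applies.
Total: $0 + $2,135 + $6,200 + $6,170 = $14,505.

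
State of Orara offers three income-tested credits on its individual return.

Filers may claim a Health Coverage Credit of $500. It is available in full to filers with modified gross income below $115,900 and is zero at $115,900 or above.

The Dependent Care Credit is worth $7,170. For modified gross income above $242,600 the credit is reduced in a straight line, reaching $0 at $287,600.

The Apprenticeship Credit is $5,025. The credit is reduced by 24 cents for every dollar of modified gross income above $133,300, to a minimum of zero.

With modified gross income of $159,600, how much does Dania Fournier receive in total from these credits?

Health Coverage Credit: $159,600 meets or exceeds the $115,900 cutoff, so the credit is $0.
Dependent Care Credit: $159,600 is at or below the $242,600 threshold, so the full $7,170 applies.
Apprenticeship Credit: 24% of the $26,300 excess over $133,300 is $6,312 ≥ base, so the credit is $0.
Total: $0 + $7,170 + $0 = $7,170.

$7,170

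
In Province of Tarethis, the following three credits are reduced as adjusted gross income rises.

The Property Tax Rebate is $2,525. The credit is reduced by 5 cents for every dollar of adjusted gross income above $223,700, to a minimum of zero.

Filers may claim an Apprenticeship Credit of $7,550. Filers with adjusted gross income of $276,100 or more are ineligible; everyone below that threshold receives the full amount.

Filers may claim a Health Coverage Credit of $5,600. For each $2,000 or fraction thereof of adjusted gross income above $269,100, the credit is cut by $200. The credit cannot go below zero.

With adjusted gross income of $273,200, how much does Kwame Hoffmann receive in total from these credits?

Property Tax Rebate: 5% of the $49,500 excess over $223,700 is $2,475; credit = $2,525 − $2,475 = $50.
Apprenticeship Credit: $273,200 is below the $276,100 cutoff, so the full $7,550 applies.
Health Coverage Credit: income exceeds $269,100 by $4,100, which is 3 full-or-partial $2,000 increments; reduction = 3 × $200 = $600, leaving $5,000.
Total: $50 + $7,550 + $5,000 = $12,600.

$12,600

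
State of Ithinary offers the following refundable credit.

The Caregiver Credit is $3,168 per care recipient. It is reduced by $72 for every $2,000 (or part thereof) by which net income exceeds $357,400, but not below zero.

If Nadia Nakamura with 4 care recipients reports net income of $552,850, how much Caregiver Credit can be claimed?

Caregiver Credit: base = 4 × $3,168 = $12,672. income exceeds $357,400 by $195,450, which is 98 full-or-partial $2,000 increments; reduction = 98 × $72 = $7,056, leaving $5,616.

$5,616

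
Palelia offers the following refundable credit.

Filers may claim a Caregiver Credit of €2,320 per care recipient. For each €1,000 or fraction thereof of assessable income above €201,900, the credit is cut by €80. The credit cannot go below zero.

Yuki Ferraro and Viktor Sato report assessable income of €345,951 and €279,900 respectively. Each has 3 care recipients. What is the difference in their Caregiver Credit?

Yuki (€345,951): Caregiver Credit: base = 3 × €2,320 = €6,960. income exceeds €201,900 by €144,051 → 145 increments × €80 = €11,600 ≥ base, so the credit is €0.
Viktor (€279,900): Caregiver Credit: base = 3 × €2,320 = €6,960. income exceeds €201,900 by €78,000, which is 78 full-or-partial €1,000 increments; reduction = 78 × €80 = €6,240, leaving €720.
Difference: |€0 − €720| = €720.

€720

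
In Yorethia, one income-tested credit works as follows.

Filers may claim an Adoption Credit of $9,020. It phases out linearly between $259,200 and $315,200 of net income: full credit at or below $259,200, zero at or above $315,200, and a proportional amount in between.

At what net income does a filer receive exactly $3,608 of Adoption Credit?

$292,800

$3,608 is 3,608/9,020 of the full $9,020, so 5,412/9,020 of the $56,000 range has been used: income = $259,200 + $56,000 × 5,412/9,020 = $292,800.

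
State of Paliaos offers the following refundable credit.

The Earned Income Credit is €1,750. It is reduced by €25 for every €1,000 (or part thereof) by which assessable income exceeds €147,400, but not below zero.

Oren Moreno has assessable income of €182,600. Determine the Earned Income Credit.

Earned Income Credit: income exceeds €147,400 by €35,200, which is 36 full-or-partial €1,000 increments; reduction = 36 × €25 = €900, leaving €850.

€850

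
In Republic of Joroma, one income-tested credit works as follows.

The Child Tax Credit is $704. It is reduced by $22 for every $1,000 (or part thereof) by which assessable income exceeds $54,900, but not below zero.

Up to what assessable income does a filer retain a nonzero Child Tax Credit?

After 31 increments the reduction is 31 × $22 = $682, leaving $22; one more increment wipes it out. Increment 31 ends at excess 31 × $1,000 = $31,000, so the highest qualifying income is $54,900 + $31,000 = $85,900.

$85,900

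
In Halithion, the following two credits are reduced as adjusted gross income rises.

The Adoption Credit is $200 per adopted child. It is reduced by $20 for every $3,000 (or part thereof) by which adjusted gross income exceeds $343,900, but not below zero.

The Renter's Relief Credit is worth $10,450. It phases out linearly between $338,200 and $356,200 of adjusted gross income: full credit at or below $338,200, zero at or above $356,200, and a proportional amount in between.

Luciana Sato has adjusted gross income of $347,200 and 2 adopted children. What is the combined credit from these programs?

$5,585

Adoption Credit: base = 2 × $200 = $400. income exceeds $343,900 by $3,300, which is 2 full-or-partial $3,000 increments; reduction = 2 × $20 = $40, leaving $360.
Renter's Relief Credit: $347,200 is $9,000 into a $18,000 phase-out range, leaving 9,000/18,000 of the credit: $10,450 × 9,000/18,000 = $5,225.
Total: $360 + $5,225 = $5,585.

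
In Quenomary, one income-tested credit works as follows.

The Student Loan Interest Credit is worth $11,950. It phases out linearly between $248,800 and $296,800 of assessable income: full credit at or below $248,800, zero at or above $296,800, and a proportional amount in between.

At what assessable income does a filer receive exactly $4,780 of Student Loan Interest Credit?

$4,780 is 4,780/11,950 of the full $11,950, so 7,170/11,950 of the $48,000 range has been used: income = $248,800 + $48,000 × 7,170/11,950 = $277,600.

$277,600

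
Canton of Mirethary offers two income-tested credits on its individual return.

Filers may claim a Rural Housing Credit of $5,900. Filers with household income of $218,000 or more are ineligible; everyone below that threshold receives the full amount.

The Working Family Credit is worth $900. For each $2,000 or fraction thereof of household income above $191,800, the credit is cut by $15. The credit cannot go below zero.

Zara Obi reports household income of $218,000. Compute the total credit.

Rural Housing Credit: $218,000 meets or exceeds the $218,000 cutoff, so the credit is $0.
Working Family Credit: income exceeds $191,800 by $26,200, which is 14 full-or-partial $2,000 increments; reduction = 14 × $15 = $210, leaving $690.
Total: $0 + $690 = $690.

$690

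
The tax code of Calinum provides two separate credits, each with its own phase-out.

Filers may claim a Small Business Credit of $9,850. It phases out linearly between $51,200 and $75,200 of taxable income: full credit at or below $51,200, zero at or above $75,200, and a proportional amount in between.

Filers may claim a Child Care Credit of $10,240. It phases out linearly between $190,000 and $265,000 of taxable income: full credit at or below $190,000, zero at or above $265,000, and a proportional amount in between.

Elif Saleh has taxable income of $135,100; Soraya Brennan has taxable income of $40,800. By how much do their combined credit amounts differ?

Elif ($135,100): Small Business Credit: $135,100 is at or above $75,200, so the credit is $0. Child Care Credit: $135,100 is at or below the $190,000 threshold, so the full $10,240 applies. total $0 + $10,240 = $10,240
Soraya ($40,800): Small Business Credit: $40,800 is at or below the $51,200 threshold, so the full $9,850 applies. Child Care Credit: $40,800 is at or below the $190,000 threshold, so the full $10,240 applies. total $9,850 + $10,240 = $20,090
Difference: |$10,240 − $20,090| = $9,850.

$9,850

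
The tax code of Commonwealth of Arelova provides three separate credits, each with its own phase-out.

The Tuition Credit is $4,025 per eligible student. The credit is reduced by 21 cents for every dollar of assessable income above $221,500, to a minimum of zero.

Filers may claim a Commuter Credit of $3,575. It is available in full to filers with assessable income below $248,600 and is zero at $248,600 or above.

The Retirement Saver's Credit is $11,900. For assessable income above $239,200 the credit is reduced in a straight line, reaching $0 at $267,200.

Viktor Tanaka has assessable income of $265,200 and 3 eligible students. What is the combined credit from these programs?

Tuition Credit: base = 3 × $4,025 = $12,075. 21% of the $43,700 excess over $221,500 is $9,177; credit = $12,075 − $9,177 = $2,898.
Commuter Credit: $265,200 meets or exceeds the $248,600 cutoff, so the credit is $0.
Retirement Saver's Credit: $265,200 is $26,000 into a $28,000 phase-out range, leaving 2,000/28,000 of the credit: $11,900 × 2,000/28,000 = $850.
Total: $2,898 + $0 + $850 = $3,748.

$3,748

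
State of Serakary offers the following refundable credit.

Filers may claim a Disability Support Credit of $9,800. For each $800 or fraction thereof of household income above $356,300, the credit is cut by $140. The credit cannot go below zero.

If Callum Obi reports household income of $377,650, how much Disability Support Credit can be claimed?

$6,020

Disability Support Credit: income exceeds $356,300 by $21,350, which is 27 full-or-partial $800 increments; reduction = 27 × $140 = $3,780, leaving $6,020.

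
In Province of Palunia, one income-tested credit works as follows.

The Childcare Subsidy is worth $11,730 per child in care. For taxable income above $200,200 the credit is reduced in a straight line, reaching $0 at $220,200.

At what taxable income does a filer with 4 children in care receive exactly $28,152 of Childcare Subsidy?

Full credit = 4 × $11,730 = $46,920.
$28,152 is 28,152/46,920 of the full $46,920, so 18,768/46,920 of the $20,000 range has been used: income = $200,200 + $20,000 × 18,768/46,920 = $208,200.

$208,200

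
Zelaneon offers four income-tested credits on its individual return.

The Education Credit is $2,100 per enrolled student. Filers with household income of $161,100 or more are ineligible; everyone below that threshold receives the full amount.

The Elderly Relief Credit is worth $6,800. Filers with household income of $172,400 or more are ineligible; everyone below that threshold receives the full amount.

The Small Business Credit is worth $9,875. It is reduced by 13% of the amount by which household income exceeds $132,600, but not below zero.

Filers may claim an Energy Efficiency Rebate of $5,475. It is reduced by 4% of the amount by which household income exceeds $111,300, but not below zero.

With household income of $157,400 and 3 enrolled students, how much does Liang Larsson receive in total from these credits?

$23,382

Education Credit: base = 3 × $2,100 = $6,300. $157,400 is below the $161,100 cutoff, so the full $6,300 applies.
Elderly Relief Credit: $157,400 is below the $172,400 cutoff, so the full $6,800 applies.
Small Business Credit: 13% of the $24,800 excess over $132,600 is $3,224; credit = $9,875 − $3,224 = $6,651.
Energy Efficiency Rebate: 4% of the $46,100 excess over $111,300 is $1,844; credit = $5,475 − $1,844 = $3,631.
Total: $6,300 + $6,800 + $6,651 + $3,631 = $23,382.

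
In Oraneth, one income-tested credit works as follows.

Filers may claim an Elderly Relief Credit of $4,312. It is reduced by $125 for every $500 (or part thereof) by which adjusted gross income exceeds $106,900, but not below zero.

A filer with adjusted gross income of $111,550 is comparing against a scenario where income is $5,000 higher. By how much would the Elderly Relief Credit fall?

At $111,550 — income exceeds $106,900 by $4,650, which is 10 full-or-partial $500 increments; reduction = 10 × $125 = $1,250, leaving $3,062.
At $116,550 — income exceeds $106,900 by $9,650, which is 20 full-or-partial $500 increments; reduction = 20 × $125 = $2,500, leaving $1,812.
Lost: $3,062 − $1,812 = $1,250.

$1,250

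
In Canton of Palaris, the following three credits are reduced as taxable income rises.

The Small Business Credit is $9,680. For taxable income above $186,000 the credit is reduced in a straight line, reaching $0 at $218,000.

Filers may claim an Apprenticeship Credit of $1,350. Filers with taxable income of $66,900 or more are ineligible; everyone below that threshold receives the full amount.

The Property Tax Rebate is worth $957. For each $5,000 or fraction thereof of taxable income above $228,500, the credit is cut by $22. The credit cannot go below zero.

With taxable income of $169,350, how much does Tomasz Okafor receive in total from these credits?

$10,637

Small Business Credit: $169,350 is at or below the $186,000 threshold, so the full $9,680 applies.
Apprenticeship Credit: $169,350 meets or exceeds the $66,900 cutoff, so the credit is $0.
Property Tax Rebate: $169,350 is at or below the $228,500 threshold, so the full $957 applies.
Total: $9,680 + $0 + $957 = $10,637.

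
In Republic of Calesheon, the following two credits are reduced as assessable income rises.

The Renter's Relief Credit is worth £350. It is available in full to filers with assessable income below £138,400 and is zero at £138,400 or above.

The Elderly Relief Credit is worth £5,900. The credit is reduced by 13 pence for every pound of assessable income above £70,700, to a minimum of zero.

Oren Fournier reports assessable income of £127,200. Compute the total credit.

Renter's Relief Credit: £127,200 is below the £138,400 cutoff, so the full £350 applies.
Elderly Relief Credit: 13% of the £56,500 excess over £70,700 is £7,345 ≥ base, so the credit is £0.
Total: £350 + £0 = £350.

£350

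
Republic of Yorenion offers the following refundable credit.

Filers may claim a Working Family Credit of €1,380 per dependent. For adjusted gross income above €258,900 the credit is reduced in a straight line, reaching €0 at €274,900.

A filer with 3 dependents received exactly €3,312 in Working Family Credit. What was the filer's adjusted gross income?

€262,100

Full credit = 3 × €1,380 = €4,140.
€3,312 is 3,312/4,140 of the full €4,140, so 828/4,140 of the €16,000 range has been used: income = €258,900 + €16,000 × 828/4,140 = €262,100.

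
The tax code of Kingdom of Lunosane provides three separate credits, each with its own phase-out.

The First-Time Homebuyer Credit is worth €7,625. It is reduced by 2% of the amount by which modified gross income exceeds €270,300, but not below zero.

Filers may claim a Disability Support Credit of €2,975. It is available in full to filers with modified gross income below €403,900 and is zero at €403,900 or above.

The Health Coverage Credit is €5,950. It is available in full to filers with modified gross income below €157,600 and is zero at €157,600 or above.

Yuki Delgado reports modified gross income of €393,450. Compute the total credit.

€8,137

First-Time Homebuyer Credit: 2% of the €123,150 excess over €270,300 is €2,463; credit = €7,625 − €2,463 = €5,162.
Disability Support Credit: €393,450 is below the €403,900 cutoff, so the full €2,975 applies.
Health Coverage Credit: €393,450 meets or exceeds the €157,600 cutoff, so the credit is €0.
Total: €5,162 + €2,975 + €0 = €8,137.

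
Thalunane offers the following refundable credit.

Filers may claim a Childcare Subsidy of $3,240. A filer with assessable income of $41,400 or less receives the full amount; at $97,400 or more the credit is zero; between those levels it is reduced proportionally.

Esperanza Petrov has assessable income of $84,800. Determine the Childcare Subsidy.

$729

Childcare Subsidy: $84,800 is $43,400 into a $56,000 phase-out range, leaving 12,600/56,000 of the credit: $3,240 × 12,600/56,000 = $729.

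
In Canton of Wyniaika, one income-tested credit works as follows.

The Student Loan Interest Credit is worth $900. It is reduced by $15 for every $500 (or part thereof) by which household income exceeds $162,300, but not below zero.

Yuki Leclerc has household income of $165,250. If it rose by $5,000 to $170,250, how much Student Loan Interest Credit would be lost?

$150

At $165,250 — income exceeds $162,300 by $2,950, which is 6 full-or-partial $500 increments; reduction = 6 × $15 = $90, leaving $810.
At $170,250 — income exceeds $162,300 by $7,950, which is 16 full-or-partial $500 increments; reduction = 16 × $15 = $240, leaving $660.
Lost: $810 − $660 = $150.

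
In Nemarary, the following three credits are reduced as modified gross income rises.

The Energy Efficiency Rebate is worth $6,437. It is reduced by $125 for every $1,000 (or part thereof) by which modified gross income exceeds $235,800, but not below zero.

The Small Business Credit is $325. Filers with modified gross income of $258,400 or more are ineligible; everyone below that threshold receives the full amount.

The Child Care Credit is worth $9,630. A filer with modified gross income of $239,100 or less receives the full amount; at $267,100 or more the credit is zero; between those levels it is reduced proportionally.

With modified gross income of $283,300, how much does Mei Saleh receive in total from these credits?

$437

Energy Efficiency Rebate: income exceeds $235,800 by $47,500, which is 48 full-or-partial $1,000 increments; reduction = 48 × $125 = $6,000, leaving $437.
Small Business Credit: $283,300 meets or exceeds the $258,400 cutoff, so the credit is $0.
Child Care Credit: $283,300 is at or above $267,100, so the credit is $0.
Total: $437 + $0 + $0 = $437.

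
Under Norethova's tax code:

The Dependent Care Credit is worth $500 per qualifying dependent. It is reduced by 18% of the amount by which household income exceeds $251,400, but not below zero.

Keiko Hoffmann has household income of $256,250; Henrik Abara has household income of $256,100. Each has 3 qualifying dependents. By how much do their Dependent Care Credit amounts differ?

$27

Keiko ($256,250): Dependent Care Credit: base = 3 × $500 = $1,500. 18% of the $4,850 excess over $251,400 is $873; credit = $1,500 − $873 = $627.
Henrik ($256,100): Dependent Care Credit: base = 3 × $500 = $1,500. 18% of the $4,700 excess over $251,400 is $846; credit = $1,500 − $846 = $654.
Difference: |$627 − $654| = $27.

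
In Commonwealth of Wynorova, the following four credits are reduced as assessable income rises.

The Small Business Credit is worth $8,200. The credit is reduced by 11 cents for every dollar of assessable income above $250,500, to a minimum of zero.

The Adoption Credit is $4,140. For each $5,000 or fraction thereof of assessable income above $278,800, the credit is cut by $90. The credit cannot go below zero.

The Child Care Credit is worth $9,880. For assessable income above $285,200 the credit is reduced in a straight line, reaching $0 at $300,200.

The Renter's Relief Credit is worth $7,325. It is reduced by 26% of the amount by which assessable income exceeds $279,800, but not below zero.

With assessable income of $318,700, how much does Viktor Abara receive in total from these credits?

$4,118

Small Business Credit: 11% of the $68,200 excess over $250,500 is $7,502; credit = $8,200 − $7,502 = $698.
Adoption Credit: income exceeds $278,800 by $39,900, which is 8 full-or-partial $5,000 increments; reduction = 8 × $90 = $720, leaving $3,420.
Child Care Credit: $318,700 is at or above $300,200, so the credit is $0.
Renter's Relief Credit: 26% of the $38,900 excess over $279,800 is $10,114 ≥ base, so the credit is $0.
Total: $698 + $3,420 + $0 + $0 = $4,118.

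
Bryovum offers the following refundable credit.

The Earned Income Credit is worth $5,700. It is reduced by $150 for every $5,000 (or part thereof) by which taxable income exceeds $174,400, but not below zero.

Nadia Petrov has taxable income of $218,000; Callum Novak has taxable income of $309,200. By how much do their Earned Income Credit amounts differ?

Nadia ($218,000): Earned Income Credit: income exceeds $174,400 by $43,600, which is 9 full-or-partial $5,000 increments; reduction = 9 × $150 = $1,350, leaving $4,350.
Callum ($309,200): Earned Income Credit: income exceeds $174,400 by $134,800, which is 27 full-or-partial $5,000 increments; reduction = 27 × $150 = $4,050, leaving $1,650.
Difference: |$4,350 − $1,650| = $2,700.

$2,700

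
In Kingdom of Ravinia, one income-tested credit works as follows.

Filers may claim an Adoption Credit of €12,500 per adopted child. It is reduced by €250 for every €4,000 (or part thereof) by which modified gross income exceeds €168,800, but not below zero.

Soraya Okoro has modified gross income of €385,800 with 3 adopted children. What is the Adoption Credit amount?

€23,750

Adoption Credit: base = 3 × €12,500 = €37,500. income exceeds €168,800 by €217,000, which is 55 full-or-partial €4,000 increments; reduction = 55 × €250 = €13,750, leaving €23,750.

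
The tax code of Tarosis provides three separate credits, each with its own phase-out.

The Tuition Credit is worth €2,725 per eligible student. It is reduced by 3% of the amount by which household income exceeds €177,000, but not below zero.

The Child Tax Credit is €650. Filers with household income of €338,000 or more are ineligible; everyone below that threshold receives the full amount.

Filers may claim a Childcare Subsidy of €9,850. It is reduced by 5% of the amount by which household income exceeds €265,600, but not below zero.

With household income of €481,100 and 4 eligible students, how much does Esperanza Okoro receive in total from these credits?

€1,777

Tuition Credit: base = 4 × €2,725 = €10,900. 3% of the €304,100 excess over €177,000 is €9,123; credit = €10,900 − €9,123 = €1,777.
Child Tax Credit: €481,100 meets or exceeds the €338,000 cutoff, so the credit is €0.
Childcare Subsidy: 5% of the €215,500 excess over €265,600 is €10,775 ≥ base, so the credit is €0.
Total: €1,777 + €0 + €0 = €1,777.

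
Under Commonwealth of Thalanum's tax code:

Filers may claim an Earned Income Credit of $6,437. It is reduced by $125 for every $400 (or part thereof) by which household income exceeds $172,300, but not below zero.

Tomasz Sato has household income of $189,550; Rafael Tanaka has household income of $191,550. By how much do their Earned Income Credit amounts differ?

Tomasz ($189,550): Earned Income Credit: income exceeds $172,300 by $17,250, which is 44 full-or-partial $400 increments; reduction = 44 × $125 = $5,500, leaving $937.
Rafael ($191,550): Earned Income Credit: income exceeds $172,300 by $19,250, which is 49 full-or-partial $400 increments; reduction = 49 × $125 = $6,125, leaving $312.
Difference: |$937 − $312| = $625.

$625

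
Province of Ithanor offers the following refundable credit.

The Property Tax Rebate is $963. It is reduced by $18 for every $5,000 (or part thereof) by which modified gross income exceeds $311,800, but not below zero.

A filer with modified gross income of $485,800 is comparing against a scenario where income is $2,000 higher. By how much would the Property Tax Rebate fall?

$18

At $485,800 — income exceeds $311,800 by $174,000, which is 35 full-or-partial $5,000 increments; reduction = 35 × $18 = $630, leaving $333.
At $487,800 — income exceeds $311,800 by $176,000, which is 36 full-or-partial $5,000 increments; reduction = 36 × $18 = $648, leaving $315.
Lost: $333 − $315 = $18.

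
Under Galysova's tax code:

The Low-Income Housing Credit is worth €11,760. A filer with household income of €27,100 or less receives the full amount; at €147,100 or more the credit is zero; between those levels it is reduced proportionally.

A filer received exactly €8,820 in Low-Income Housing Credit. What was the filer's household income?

€57,100

€8,820 is 8,820/11,760 of the full €11,760, so 2,940/11,760 of the €120,000 range has been used: income = €27,100 + €120,000 × 2,940/11,760 = €57,100.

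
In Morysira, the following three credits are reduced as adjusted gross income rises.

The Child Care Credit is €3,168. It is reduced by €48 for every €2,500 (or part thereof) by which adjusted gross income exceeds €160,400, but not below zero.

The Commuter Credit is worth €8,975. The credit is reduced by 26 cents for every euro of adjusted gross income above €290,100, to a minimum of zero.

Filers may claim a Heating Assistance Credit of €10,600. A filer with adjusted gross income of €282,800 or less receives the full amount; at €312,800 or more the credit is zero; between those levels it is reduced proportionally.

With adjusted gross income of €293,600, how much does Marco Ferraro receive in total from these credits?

€15,425

Child Care Credit: income exceeds €160,400 by €133,200, which is 54 full-or-partial €2,500 increments; reduction = 54 × €48 = €2,592, leaving €576.
Commuter Credit: 26% of the €3,500 excess over €290,100 is €910; credit = €8,975 − €910 = €8,065.
Heating Assistance Credit: €293,600 is €10,800 into a €30,000 phase-out range, leaving 19,200/30,000 of the credit: €10,600 × 19,200/30,000 = €6,784.
Total: €576 + €8,065 + €6,784 = €15,425.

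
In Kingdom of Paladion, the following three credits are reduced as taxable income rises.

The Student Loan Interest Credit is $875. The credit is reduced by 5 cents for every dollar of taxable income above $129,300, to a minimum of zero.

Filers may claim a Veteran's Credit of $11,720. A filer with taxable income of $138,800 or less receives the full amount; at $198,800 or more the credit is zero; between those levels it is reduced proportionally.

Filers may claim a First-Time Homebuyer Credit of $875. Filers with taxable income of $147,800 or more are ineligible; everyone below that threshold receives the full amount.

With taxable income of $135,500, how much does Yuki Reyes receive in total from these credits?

$13,160

Student Loan Interest Credit: 5% of the $6,200 excess over $129,300 is $310; credit = $875 − $310 = $565.
Veteran's Credit: $135,500 is at or below the $138,800 threshold, so the full $11,720 applies.
First-Time Homebuyer Credit: $135,500 is below the $147,800 cutoff, so the full $875 applies.
Total: $565 + $11,720 + $875 = $13,160.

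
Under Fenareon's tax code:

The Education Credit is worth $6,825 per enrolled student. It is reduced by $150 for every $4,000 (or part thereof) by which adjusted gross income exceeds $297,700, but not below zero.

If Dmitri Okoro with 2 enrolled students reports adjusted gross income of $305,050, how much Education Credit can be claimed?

Education Credit: base = 2 × $6,825 = $13,650. income exceeds $297,700 by $7,350, which is 2 full-or-partial $4,000 increments; reduction = 2 × $150 = $300, leaving $13,350.

$13,350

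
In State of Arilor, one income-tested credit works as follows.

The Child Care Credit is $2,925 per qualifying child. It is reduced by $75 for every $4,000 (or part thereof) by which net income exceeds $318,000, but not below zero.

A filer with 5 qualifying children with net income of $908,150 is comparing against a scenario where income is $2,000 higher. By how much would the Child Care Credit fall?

$75

At $908,150 — base = 5 × $2,925 = $14,625. income exceeds $318,000 by $590,150, which is 148 full-or-partial $4,000 increments; reduction = 148 × $75 = $11,100, leaving $3,525.
At $910,150 — base = 5 × $2,925 = $14,625. income exceeds $318,000 by $592,150, which is 149 full-or-partial $4,000 increments; reduction = 149 × $75 = $11,175, leaving $3,450.
Lost: $3,525 − $3,450 = $75.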